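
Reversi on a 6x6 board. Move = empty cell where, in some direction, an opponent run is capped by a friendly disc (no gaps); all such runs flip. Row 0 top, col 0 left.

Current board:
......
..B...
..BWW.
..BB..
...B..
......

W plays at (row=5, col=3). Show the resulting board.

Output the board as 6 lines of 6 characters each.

Answer: ......
..B...
..BWW.
..BW..
...W..
...W..

Derivation:
Place W at (5,3); scan 8 dirs for brackets.
Dir NW: first cell '.' (not opp) -> no flip
Dir N: opp run (4,3) (3,3) capped by W -> flip
Dir NE: first cell '.' (not opp) -> no flip
Dir W: first cell '.' (not opp) -> no flip
Dir E: first cell '.' (not opp) -> no flip
Dir SW: edge -> no flip
Dir S: edge -> no flip
Dir SE: edge -> no flip
All flips: (3,3) (4,3)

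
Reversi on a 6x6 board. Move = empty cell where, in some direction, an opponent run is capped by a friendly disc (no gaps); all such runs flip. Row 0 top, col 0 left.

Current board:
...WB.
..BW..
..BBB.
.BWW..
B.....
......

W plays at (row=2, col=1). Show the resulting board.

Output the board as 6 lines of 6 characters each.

Place W at (2,1); scan 8 dirs for brackets.
Dir NW: first cell '.' (not opp) -> no flip
Dir N: first cell '.' (not opp) -> no flip
Dir NE: opp run (1,2) capped by W -> flip
Dir W: first cell '.' (not opp) -> no flip
Dir E: opp run (2,2) (2,3) (2,4), next='.' -> no flip
Dir SW: first cell '.' (not opp) -> no flip
Dir S: opp run (3,1), next='.' -> no flip
Dir SE: first cell 'W' (not opp) -> no flip
All flips: (1,2)

Answer: ...WB.
..WW..
.WBBB.
.BWW..
B.....
......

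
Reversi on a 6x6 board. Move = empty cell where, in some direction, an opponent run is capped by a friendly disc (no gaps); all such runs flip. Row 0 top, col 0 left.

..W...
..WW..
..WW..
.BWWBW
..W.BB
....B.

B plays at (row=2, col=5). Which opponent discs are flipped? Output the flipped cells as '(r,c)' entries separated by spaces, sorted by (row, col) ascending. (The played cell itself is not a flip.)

Dir NW: first cell '.' (not opp) -> no flip
Dir N: first cell '.' (not opp) -> no flip
Dir NE: edge -> no flip
Dir W: first cell '.' (not opp) -> no flip
Dir E: edge -> no flip
Dir SW: first cell 'B' (not opp) -> no flip
Dir S: opp run (3,5) capped by B -> flip
Dir SE: edge -> no flip

Answer: (3,5)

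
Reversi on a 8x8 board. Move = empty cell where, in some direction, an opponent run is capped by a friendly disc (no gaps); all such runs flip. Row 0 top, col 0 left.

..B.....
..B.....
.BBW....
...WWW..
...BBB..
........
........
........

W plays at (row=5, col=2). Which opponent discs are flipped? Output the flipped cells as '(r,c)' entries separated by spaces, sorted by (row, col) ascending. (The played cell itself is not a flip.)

Answer: (4,3)

Derivation:
Dir NW: first cell '.' (not opp) -> no flip
Dir N: first cell '.' (not opp) -> no flip
Dir NE: opp run (4,3) capped by W -> flip
Dir W: first cell '.' (not opp) -> no flip
Dir E: first cell '.' (not opp) -> no flip
Dir SW: first cell '.' (not opp) -> no flip
Dir S: first cell '.' (not opp) -> no flip
Dir SE: first cell '.' (not opp) -> no flip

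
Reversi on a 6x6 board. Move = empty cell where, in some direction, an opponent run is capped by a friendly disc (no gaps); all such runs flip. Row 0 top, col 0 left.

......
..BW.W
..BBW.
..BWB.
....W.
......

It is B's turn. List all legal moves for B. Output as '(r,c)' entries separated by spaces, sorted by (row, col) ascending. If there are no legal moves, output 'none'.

(0,2): no bracket -> illegal
(0,3): flips 1 -> legal
(0,4): flips 1 -> legal
(0,5): no bracket -> illegal
(1,4): flips 2 -> legal
(2,5): flips 1 -> legal
(3,5): no bracket -> illegal
(4,2): no bracket -> illegal
(4,3): flips 1 -> legal
(4,5): no bracket -> illegal
(5,3): no bracket -> illegal
(5,4): flips 1 -> legal
(5,5): flips 2 -> legal

Answer: (0,3) (0,4) (1,4) (2,5) (4,3) (5,4) (5,5)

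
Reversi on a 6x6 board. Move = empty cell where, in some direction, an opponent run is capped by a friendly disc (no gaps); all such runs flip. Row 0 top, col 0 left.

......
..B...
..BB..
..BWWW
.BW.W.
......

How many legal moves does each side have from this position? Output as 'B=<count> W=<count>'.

Answer: B=4 W=6

Derivation:
-- B to move --
(2,4): no bracket -> illegal
(2,5): no bracket -> illegal
(3,1): no bracket -> illegal
(4,3): flips 2 -> legal
(4,5): flips 1 -> legal
(5,1): no bracket -> illegal
(5,2): flips 1 -> legal
(5,3): no bracket -> illegal
(5,4): no bracket -> illegal
(5,5): flips 2 -> legal
B mobility = 4
-- W to move --
(0,1): flips 2 -> legal
(0,2): flips 3 -> legal
(0,3): no bracket -> illegal
(1,1): flips 1 -> legal
(1,3): flips 1 -> legal
(1,4): no bracket -> illegal
(2,1): no bracket -> illegal
(2,4): no bracket -> illegal
(3,0): no bracket -> illegal
(3,1): flips 1 -> legal
(4,0): flips 1 -> legal
(4,3): no bracket -> illegal
(5,0): no bracket -> illegal
(5,1): no bracket -> illegal
(5,2): no bracket -> illegal
W mobility = 6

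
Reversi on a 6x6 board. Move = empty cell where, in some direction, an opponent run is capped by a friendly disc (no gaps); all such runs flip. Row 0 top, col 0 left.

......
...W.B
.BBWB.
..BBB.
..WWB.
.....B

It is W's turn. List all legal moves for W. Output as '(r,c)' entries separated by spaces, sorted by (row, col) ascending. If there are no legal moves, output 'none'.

Answer: (1,0) (1,2) (2,0) (2,5) (3,1) (3,5) (4,1) (4,5)

Derivation:
(0,4): no bracket -> illegal
(0,5): no bracket -> illegal
(1,0): flips 2 -> legal
(1,1): no bracket -> illegal
(1,2): flips 2 -> legal
(1,4): no bracket -> illegal
(2,0): flips 2 -> legal
(2,5): flips 2 -> legal
(3,0): no bracket -> illegal
(3,1): flips 1 -> legal
(3,5): flips 1 -> legal
(4,1): flips 1 -> legal
(4,5): flips 2 -> legal
(5,3): no bracket -> illegal
(5,4): no bracket -> illegal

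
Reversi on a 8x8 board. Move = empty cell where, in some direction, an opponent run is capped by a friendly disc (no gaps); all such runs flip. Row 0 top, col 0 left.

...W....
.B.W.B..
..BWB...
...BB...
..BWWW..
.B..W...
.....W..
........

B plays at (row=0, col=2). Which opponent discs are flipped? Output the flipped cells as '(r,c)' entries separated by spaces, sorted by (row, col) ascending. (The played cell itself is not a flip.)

Answer: (1,3)

Derivation:
Dir NW: edge -> no flip
Dir N: edge -> no flip
Dir NE: edge -> no flip
Dir W: first cell '.' (not opp) -> no flip
Dir E: opp run (0,3), next='.' -> no flip
Dir SW: first cell 'B' (not opp) -> no flip
Dir S: first cell '.' (not opp) -> no flip
Dir SE: opp run (1,3) capped by B -> flip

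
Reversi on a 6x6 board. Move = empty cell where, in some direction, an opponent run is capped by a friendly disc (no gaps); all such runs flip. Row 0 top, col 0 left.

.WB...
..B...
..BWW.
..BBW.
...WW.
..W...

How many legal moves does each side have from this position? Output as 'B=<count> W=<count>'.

Answer: B=10 W=6

Derivation:
-- B to move --
(0,0): flips 1 -> legal
(1,0): no bracket -> illegal
(1,1): no bracket -> illegal
(1,3): flips 1 -> legal
(1,4): flips 1 -> legal
(1,5): flips 1 -> legal
(2,5): flips 2 -> legal
(3,5): flips 1 -> legal
(4,1): no bracket -> illegal
(4,2): no bracket -> illegal
(4,5): flips 2 -> legal
(5,1): no bracket -> illegal
(5,3): flips 1 -> legal
(5,4): flips 1 -> legal
(5,5): flips 1 -> legal
B mobility = 10
-- W to move --
(0,3): flips 1 -> legal
(1,1): flips 2 -> legal
(1,3): no bracket -> illegal
(2,1): flips 2 -> legal
(3,1): flips 2 -> legal
(4,1): flips 1 -> legal
(4,2): flips 1 -> legal
W mobility = 6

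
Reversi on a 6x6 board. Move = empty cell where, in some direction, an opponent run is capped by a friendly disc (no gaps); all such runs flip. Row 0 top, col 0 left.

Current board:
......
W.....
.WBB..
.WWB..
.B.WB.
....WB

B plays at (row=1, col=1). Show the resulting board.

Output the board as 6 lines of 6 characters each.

Place B at (1,1); scan 8 dirs for brackets.
Dir NW: first cell '.' (not opp) -> no flip
Dir N: first cell '.' (not opp) -> no flip
Dir NE: first cell '.' (not opp) -> no flip
Dir W: opp run (1,0), next=edge -> no flip
Dir E: first cell '.' (not opp) -> no flip
Dir SW: first cell '.' (not opp) -> no flip
Dir S: opp run (2,1) (3,1) capped by B -> flip
Dir SE: first cell 'B' (not opp) -> no flip
All flips: (2,1) (3,1)

Answer: ......
WB....
.BBB..
.BWB..
.B.WB.
....WB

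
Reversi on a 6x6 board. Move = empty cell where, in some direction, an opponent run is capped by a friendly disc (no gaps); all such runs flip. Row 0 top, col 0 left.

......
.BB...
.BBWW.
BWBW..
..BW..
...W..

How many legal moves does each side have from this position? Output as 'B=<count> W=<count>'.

-- B to move --
(1,3): no bracket -> illegal
(1,4): flips 1 -> legal
(1,5): flips 2 -> legal
(2,0): flips 1 -> legal
(2,5): flips 2 -> legal
(3,4): flips 2 -> legal
(3,5): no bracket -> illegal
(4,0): flips 1 -> legal
(4,1): flips 1 -> legal
(4,4): flips 2 -> legal
(5,2): no bracket -> illegal
(5,4): flips 1 -> legal
B mobility = 9
-- W to move --
(0,0): flips 2 -> legal
(0,1): flips 3 -> legal
(0,2): no bracket -> illegal
(0,3): no bracket -> illegal
(1,0): flips 2 -> legal
(1,3): flips 1 -> legal
(2,0): flips 2 -> legal
(4,0): no bracket -> illegal
(4,1): flips 2 -> legal
(5,1): flips 1 -> legal
(5,2): no bracket -> illegal
W mobility = 7

Answer: B=9 W=7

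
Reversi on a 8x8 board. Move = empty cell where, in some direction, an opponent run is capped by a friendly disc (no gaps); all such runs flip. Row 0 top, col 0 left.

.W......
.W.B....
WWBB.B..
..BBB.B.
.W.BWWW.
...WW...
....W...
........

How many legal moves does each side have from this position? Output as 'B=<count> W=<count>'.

Answer: B=9 W=7

Derivation:
-- B to move --
(0,0): flips 1 -> legal
(0,2): no bracket -> illegal
(1,0): flips 1 -> legal
(1,2): no bracket -> illegal
(3,0): no bracket -> illegal
(3,1): no bracket -> illegal
(3,5): no bracket -> illegal
(3,7): no bracket -> illegal
(4,0): no bracket -> illegal
(4,2): no bracket -> illegal
(4,7): flips 3 -> legal
(5,0): flips 1 -> legal
(5,1): no bracket -> illegal
(5,2): no bracket -> illegal
(5,5): flips 1 -> legal
(5,6): flips 2 -> legal
(5,7): no bracket -> illegal
(6,2): no bracket -> illegal
(6,3): flips 3 -> legal
(6,5): flips 1 -> legal
(7,3): no bracket -> illegal
(7,4): flips 3 -> legal
(7,5): no bracket -> illegal
B mobility = 9
-- W to move --
(0,2): no bracket -> illegal
(0,3): flips 4 -> legal
(0,4): no bracket -> illegal
(1,2): flips 2 -> legal
(1,4): flips 2 -> legal
(1,5): no bracket -> illegal
(1,6): no bracket -> illegal
(2,4): flips 3 -> legal
(2,6): flips 1 -> legal
(2,7): flips 1 -> legal
(3,1): no bracket -> illegal
(3,5): no bracket -> illegal
(3,7): no bracket -> illegal
(4,2): flips 1 -> legal
(4,7): no bracket -> illegal
(5,2): no bracket -> illegal
W mobility = 7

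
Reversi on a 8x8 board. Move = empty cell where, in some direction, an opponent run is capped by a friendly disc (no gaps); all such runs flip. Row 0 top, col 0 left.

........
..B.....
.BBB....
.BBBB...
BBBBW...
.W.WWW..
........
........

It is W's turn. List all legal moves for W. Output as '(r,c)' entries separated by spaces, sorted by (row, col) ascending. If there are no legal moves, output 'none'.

(0,1): no bracket -> illegal
(0,2): no bracket -> illegal
(0,3): no bracket -> illegal
(1,0): flips 3 -> legal
(1,1): flips 5 -> legal
(1,3): flips 3 -> legal
(1,4): no bracket -> illegal
(2,0): flips 2 -> legal
(2,4): flips 3 -> legal
(2,5): no bracket -> illegal
(3,0): no bracket -> illegal
(3,5): no bracket -> illegal
(4,5): no bracket -> illegal
(5,0): no bracket -> illegal
(5,2): no bracket -> illegal

Answer: (1,0) (1,1) (1,3) (2,0) (2,4)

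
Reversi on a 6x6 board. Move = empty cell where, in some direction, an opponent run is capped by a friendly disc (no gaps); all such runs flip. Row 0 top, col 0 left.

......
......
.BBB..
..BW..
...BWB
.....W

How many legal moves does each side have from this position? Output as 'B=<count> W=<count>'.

Answer: B=1 W=6

Derivation:
-- B to move --
(2,4): no bracket -> illegal
(3,4): flips 1 -> legal
(3,5): no bracket -> illegal
(4,2): no bracket -> illegal
(5,3): no bracket -> illegal
(5,4): no bracket -> illegal
B mobility = 1
-- W to move --
(1,0): no bracket -> illegal
(1,1): flips 1 -> legal
(1,2): no bracket -> illegal
(1,3): flips 1 -> legal
(1,4): no bracket -> illegal
(2,0): no bracket -> illegal
(2,4): no bracket -> illegal
(3,0): no bracket -> illegal
(3,1): flips 1 -> legal
(3,4): no bracket -> illegal
(3,5): flips 1 -> legal
(4,1): no bracket -> illegal
(4,2): flips 1 -> legal
(5,2): no bracket -> illegal
(5,3): flips 1 -> legal
(5,4): no bracket -> illegal
W mobility = 6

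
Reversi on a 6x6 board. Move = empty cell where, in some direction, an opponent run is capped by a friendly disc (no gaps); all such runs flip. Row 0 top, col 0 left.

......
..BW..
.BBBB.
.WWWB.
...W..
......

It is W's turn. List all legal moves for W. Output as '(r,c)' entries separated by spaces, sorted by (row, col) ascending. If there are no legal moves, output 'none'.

(0,1): no bracket -> illegal
(0,2): flips 2 -> legal
(0,3): no bracket -> illegal
(1,0): flips 1 -> legal
(1,1): flips 3 -> legal
(1,4): flips 1 -> legal
(1,5): flips 1 -> legal
(2,0): no bracket -> illegal
(2,5): flips 1 -> legal
(3,0): no bracket -> illegal
(3,5): flips 2 -> legal
(4,4): no bracket -> illegal
(4,5): no bracket -> illegal

Answer: (0,2) (1,0) (1,1) (1,4) (1,5) (2,5) (3,5)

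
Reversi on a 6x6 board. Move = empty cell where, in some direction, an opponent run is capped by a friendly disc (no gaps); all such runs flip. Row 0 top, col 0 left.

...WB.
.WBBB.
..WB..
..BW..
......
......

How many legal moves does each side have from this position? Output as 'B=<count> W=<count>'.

-- B to move --
(0,0): no bracket -> illegal
(0,1): no bracket -> illegal
(0,2): flips 1 -> legal
(1,0): flips 1 -> legal
(2,0): no bracket -> illegal
(2,1): flips 1 -> legal
(2,4): no bracket -> illegal
(3,1): flips 1 -> legal
(3,4): flips 1 -> legal
(4,2): no bracket -> illegal
(4,3): flips 1 -> legal
(4,4): no bracket -> illegal
B mobility = 6
-- W to move --
(0,1): no bracket -> illegal
(0,2): flips 1 -> legal
(0,5): flips 1 -> legal
(1,5): flips 3 -> legal
(2,1): flips 1 -> legal
(2,4): flips 1 -> legal
(2,5): flips 1 -> legal
(3,1): flips 1 -> legal
(3,4): no bracket -> illegal
(4,1): no bracket -> illegal
(4,2): flips 1 -> legal
(4,3): no bracket -> illegal
W mobility = 8

Answer: B=6 W=8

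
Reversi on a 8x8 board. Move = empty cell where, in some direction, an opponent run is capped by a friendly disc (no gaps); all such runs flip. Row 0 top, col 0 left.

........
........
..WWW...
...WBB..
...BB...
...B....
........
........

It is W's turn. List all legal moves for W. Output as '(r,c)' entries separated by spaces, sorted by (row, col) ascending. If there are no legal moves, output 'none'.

(2,5): no bracket -> illegal
(2,6): no bracket -> illegal
(3,2): no bracket -> illegal
(3,6): flips 2 -> legal
(4,2): no bracket -> illegal
(4,5): flips 1 -> legal
(4,6): flips 1 -> legal
(5,2): no bracket -> illegal
(5,4): flips 2 -> legal
(5,5): flips 1 -> legal
(6,2): no bracket -> illegal
(6,3): flips 2 -> legal
(6,4): no bracket -> illegal

Answer: (3,6) (4,5) (4,6) (5,4) (5,5) (6,3)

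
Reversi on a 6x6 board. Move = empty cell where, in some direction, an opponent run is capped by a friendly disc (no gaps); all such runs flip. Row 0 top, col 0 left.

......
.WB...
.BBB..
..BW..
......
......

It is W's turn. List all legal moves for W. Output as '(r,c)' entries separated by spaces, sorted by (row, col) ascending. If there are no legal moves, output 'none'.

Answer: (1,3) (3,1)

Derivation:
(0,1): no bracket -> illegal
(0,2): no bracket -> illegal
(0,3): no bracket -> illegal
(1,0): no bracket -> illegal
(1,3): flips 2 -> legal
(1,4): no bracket -> illegal
(2,0): no bracket -> illegal
(2,4): no bracket -> illegal
(3,0): no bracket -> illegal
(3,1): flips 2 -> legal
(3,4): no bracket -> illegal
(4,1): no bracket -> illegal
(4,2): no bracket -> illegal
(4,3): no bracket -> illegal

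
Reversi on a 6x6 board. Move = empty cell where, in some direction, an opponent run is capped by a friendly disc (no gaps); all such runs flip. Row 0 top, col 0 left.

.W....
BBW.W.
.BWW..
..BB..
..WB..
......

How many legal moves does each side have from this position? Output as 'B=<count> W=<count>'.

Answer: B=8 W=8

Derivation:
-- B to move --
(0,0): no bracket -> illegal
(0,2): flips 2 -> legal
(0,3): flips 1 -> legal
(0,4): no bracket -> illegal
(0,5): flips 2 -> legal
(1,3): flips 2 -> legal
(1,5): no bracket -> illegal
(2,4): flips 2 -> legal
(2,5): no bracket -> illegal
(3,1): no bracket -> illegal
(3,4): no bracket -> illegal
(4,1): flips 1 -> legal
(5,1): flips 1 -> legal
(5,2): flips 1 -> legal
(5,3): no bracket -> illegal
B mobility = 8
-- W to move --
(0,0): flips 1 -> legal
(0,2): no bracket -> illegal
(2,0): flips 1 -> legal
(2,4): flips 1 -> legal
(3,0): flips 1 -> legal
(3,1): flips 2 -> legal
(3,4): no bracket -> illegal
(4,1): flips 1 -> legal
(4,4): flips 2 -> legal
(5,2): no bracket -> illegal
(5,3): flips 2 -> legal
(5,4): no bracket -> illegal
W mobility = 8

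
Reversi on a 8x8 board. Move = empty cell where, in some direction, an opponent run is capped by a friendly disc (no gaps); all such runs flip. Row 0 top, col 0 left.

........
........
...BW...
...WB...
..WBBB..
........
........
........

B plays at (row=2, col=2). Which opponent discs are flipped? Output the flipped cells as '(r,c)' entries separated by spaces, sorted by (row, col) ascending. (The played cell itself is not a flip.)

Answer: (3,3)

Derivation:
Dir NW: first cell '.' (not opp) -> no flip
Dir N: first cell '.' (not opp) -> no flip
Dir NE: first cell '.' (not opp) -> no flip
Dir W: first cell '.' (not opp) -> no flip
Dir E: first cell 'B' (not opp) -> no flip
Dir SW: first cell '.' (not opp) -> no flip
Dir S: first cell '.' (not opp) -> no flip
Dir SE: opp run (3,3) capped by B -> flip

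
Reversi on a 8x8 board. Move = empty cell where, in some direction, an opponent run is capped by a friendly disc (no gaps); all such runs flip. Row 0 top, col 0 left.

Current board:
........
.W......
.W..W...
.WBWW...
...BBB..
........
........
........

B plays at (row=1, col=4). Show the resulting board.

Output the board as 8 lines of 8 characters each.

Answer: ........
.W..B...
.W..B...
.WBWB...
...BBB..
........
........
........

Derivation:
Place B at (1,4); scan 8 dirs for brackets.
Dir NW: first cell '.' (not opp) -> no flip
Dir N: first cell '.' (not opp) -> no flip
Dir NE: first cell '.' (not opp) -> no flip
Dir W: first cell '.' (not opp) -> no flip
Dir E: first cell '.' (not opp) -> no flip
Dir SW: first cell '.' (not opp) -> no flip
Dir S: opp run (2,4) (3,4) capped by B -> flip
Dir SE: first cell '.' (not opp) -> no flip
All flips: (2,4) (3,4)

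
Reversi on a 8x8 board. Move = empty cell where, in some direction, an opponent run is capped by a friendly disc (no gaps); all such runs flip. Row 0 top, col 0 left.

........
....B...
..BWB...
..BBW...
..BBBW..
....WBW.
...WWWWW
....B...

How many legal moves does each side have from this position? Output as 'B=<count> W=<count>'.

-- B to move --
(1,2): no bracket -> illegal
(1,3): flips 1 -> legal
(2,5): flips 1 -> legal
(3,5): flips 2 -> legal
(3,6): no bracket -> illegal
(4,6): flips 1 -> legal
(4,7): flips 2 -> legal
(5,2): flips 1 -> legal
(5,3): flips 1 -> legal
(5,7): flips 1 -> legal
(6,2): no bracket -> illegal
(7,2): no bracket -> illegal
(7,3): flips 1 -> legal
(7,5): flips 1 -> legal
(7,6): flips 2 -> legal
(7,7): flips 1 -> legal
B mobility = 12
-- W to move --
(0,3): no bracket -> illegal
(0,4): flips 2 -> legal
(0,5): flips 1 -> legal
(1,1): flips 4 -> legal
(1,2): no bracket -> illegal
(1,3): no bracket -> illegal
(1,5): no bracket -> illegal
(2,1): flips 3 -> legal
(2,5): flips 1 -> legal
(3,1): flips 2 -> legal
(3,5): no bracket -> illegal
(4,1): flips 4 -> legal
(4,6): flips 1 -> legal
(5,1): no bracket -> illegal
(5,2): flips 1 -> legal
(5,3): flips 2 -> legal
(7,3): no bracket -> illegal
(7,5): no bracket -> illegal
W mobility = 10

Answer: B=12 W=10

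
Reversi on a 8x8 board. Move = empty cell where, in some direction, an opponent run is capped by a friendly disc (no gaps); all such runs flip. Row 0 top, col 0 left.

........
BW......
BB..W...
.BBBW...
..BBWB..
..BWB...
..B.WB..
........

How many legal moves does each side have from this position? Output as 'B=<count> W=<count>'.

-- B to move --
(0,0): no bracket -> illegal
(0,1): flips 1 -> legal
(0,2): flips 1 -> legal
(1,2): flips 1 -> legal
(1,3): no bracket -> illegal
(1,4): flips 3 -> legal
(1,5): flips 1 -> legal
(2,2): no bracket -> illegal
(2,3): flips 1 -> legal
(2,5): flips 1 -> legal
(3,5): flips 3 -> legal
(5,5): flips 1 -> legal
(6,3): flips 2 -> legal
(7,3): no bracket -> illegal
(7,4): flips 1 -> legal
(7,5): flips 2 -> legal
B mobility = 12
-- W to move --
(0,0): no bracket -> illegal
(0,1): no bracket -> illegal
(1,2): no bracket -> illegal
(2,2): flips 1 -> legal
(2,3): flips 2 -> legal
(3,0): flips 3 -> legal
(3,5): no bracket -> illegal
(3,6): no bracket -> illegal
(4,0): no bracket -> illegal
(4,1): flips 4 -> legal
(4,6): flips 1 -> legal
(5,1): flips 3 -> legal
(5,5): flips 1 -> legal
(5,6): flips 1 -> legal
(6,1): flips 2 -> legal
(6,3): no bracket -> illegal
(6,6): flips 1 -> legal
(7,1): flips 1 -> legal
(7,2): no bracket -> illegal
(7,3): no bracket -> illegal
(7,4): no bracket -> illegal
(7,5): no bracket -> illegal
(7,6): no bracket -> illegal
W mobility = 11

Answer: B=12 W=11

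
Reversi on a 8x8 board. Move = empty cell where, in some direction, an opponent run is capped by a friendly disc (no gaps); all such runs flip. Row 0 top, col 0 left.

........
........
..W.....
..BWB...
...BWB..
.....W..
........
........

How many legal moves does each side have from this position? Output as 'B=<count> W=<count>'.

-- B to move --
(1,1): no bracket -> illegal
(1,2): flips 1 -> legal
(1,3): no bracket -> illegal
(2,1): no bracket -> illegal
(2,3): flips 1 -> legal
(2,4): no bracket -> illegal
(3,1): no bracket -> illegal
(3,5): no bracket -> illegal
(4,2): no bracket -> illegal
(4,6): no bracket -> illegal
(5,3): no bracket -> illegal
(5,4): flips 1 -> legal
(5,6): no bracket -> illegal
(6,4): no bracket -> illegal
(6,5): flips 1 -> legal
(6,6): no bracket -> illegal
B mobility = 4
-- W to move --
(2,1): no bracket -> illegal
(2,3): no bracket -> illegal
(2,4): flips 1 -> legal
(2,5): no bracket -> illegal
(3,1): flips 1 -> legal
(3,5): flips 2 -> legal
(3,6): no bracket -> illegal
(4,1): no bracket -> illegal
(4,2): flips 2 -> legal
(4,6): flips 1 -> legal
(5,2): no bracket -> illegal
(5,3): flips 1 -> legal
(5,4): no bracket -> illegal
(5,6): no bracket -> illegal
W mobility = 6

Answer: B=4 W=6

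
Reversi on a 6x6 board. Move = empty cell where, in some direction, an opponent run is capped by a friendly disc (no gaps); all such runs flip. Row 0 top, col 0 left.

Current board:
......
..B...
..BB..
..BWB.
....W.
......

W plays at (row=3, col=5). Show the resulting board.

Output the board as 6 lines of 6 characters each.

Place W at (3,5); scan 8 dirs for brackets.
Dir NW: first cell '.' (not opp) -> no flip
Dir N: first cell '.' (not opp) -> no flip
Dir NE: edge -> no flip
Dir W: opp run (3,4) capped by W -> flip
Dir E: edge -> no flip
Dir SW: first cell 'W' (not opp) -> no flip
Dir S: first cell '.' (not opp) -> no flip
Dir SE: edge -> no flip
All flips: (3,4)

Answer: ......
..B...
..BB..
..BWWW
....W.
......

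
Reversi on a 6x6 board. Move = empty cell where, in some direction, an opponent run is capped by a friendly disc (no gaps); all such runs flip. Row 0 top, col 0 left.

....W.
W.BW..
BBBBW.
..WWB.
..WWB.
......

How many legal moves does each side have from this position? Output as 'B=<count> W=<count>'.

Answer: B=9 W=10

Derivation:
-- B to move --
(0,0): flips 1 -> legal
(0,1): no bracket -> illegal
(0,2): no bracket -> illegal
(0,3): flips 1 -> legal
(0,5): no bracket -> illegal
(1,1): no bracket -> illegal
(1,4): flips 2 -> legal
(1,5): no bracket -> illegal
(2,5): flips 1 -> legal
(3,1): flips 2 -> legal
(3,5): no bracket -> illegal
(4,1): flips 3 -> legal
(5,1): no bracket -> illegal
(5,2): flips 3 -> legal
(5,3): flips 2 -> legal
(5,4): flips 2 -> legal
B mobility = 9
-- W to move --
(0,1): no bracket -> illegal
(0,2): flips 2 -> legal
(0,3): no bracket -> illegal
(1,1): flips 2 -> legal
(1,4): flips 1 -> legal
(2,5): flips 1 -> legal
(3,0): flips 1 -> legal
(3,1): flips 1 -> legal
(3,5): flips 1 -> legal
(4,5): flips 1 -> legal
(5,3): no bracket -> illegal
(5,4): flips 2 -> legal
(5,5): flips 1 -> legal
W mobility = 10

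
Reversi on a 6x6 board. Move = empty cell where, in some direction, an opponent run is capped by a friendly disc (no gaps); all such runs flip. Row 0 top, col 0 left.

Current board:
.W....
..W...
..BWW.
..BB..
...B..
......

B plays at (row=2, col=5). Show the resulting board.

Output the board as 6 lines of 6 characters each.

Place B at (2,5); scan 8 dirs for brackets.
Dir NW: first cell '.' (not opp) -> no flip
Dir N: first cell '.' (not opp) -> no flip
Dir NE: edge -> no flip
Dir W: opp run (2,4) (2,3) capped by B -> flip
Dir E: edge -> no flip
Dir SW: first cell '.' (not opp) -> no flip
Dir S: first cell '.' (not opp) -> no flip
Dir SE: edge -> no flip
All flips: (2,3) (2,4)

Answer: .W....
..W...
..BBBB
..BB..
...B..
......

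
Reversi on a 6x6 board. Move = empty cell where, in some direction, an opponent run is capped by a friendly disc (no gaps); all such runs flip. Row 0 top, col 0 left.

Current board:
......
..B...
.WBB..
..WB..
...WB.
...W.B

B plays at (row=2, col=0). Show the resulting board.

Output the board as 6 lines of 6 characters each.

Place B at (2,0); scan 8 dirs for brackets.
Dir NW: edge -> no flip
Dir N: first cell '.' (not opp) -> no flip
Dir NE: first cell '.' (not opp) -> no flip
Dir W: edge -> no flip
Dir E: opp run (2,1) capped by B -> flip
Dir SW: edge -> no flip
Dir S: first cell '.' (not opp) -> no flip
Dir SE: first cell '.' (not opp) -> no flip
All flips: (2,1)

Answer: ......
..B...
BBBB..
..WB..
...WB.
...W.B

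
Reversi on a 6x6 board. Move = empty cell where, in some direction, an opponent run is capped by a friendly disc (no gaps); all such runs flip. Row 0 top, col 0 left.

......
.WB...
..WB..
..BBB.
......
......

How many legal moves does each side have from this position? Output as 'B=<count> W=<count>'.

-- B to move --
(0,0): flips 2 -> legal
(0,1): no bracket -> illegal
(0,2): no bracket -> illegal
(1,0): flips 1 -> legal
(1,3): no bracket -> illegal
(2,0): no bracket -> illegal
(2,1): flips 1 -> legal
(3,1): no bracket -> illegal
B mobility = 3
-- W to move --
(0,1): no bracket -> illegal
(0,2): flips 1 -> legal
(0,3): no bracket -> illegal
(1,3): flips 1 -> legal
(1,4): no bracket -> illegal
(2,1): no bracket -> illegal
(2,4): flips 1 -> legal
(2,5): no bracket -> illegal
(3,1): no bracket -> illegal
(3,5): no bracket -> illegal
(4,1): no bracket -> illegal
(4,2): flips 1 -> legal
(4,3): no bracket -> illegal
(4,4): flips 1 -> legal
(4,5): no bracket -> illegal
W mobility = 5

Answer: B=3 W=5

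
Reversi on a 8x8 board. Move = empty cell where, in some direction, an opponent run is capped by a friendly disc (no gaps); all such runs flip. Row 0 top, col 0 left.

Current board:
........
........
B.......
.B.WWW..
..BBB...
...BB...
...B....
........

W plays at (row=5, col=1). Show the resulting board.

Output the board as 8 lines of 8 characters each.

Answer: ........
........
B.......
.B.WWW..
..WBB...
.W.BB...
...B....
........

Derivation:
Place W at (5,1); scan 8 dirs for brackets.
Dir NW: first cell '.' (not opp) -> no flip
Dir N: first cell '.' (not opp) -> no flip
Dir NE: opp run (4,2) capped by W -> flip
Dir W: first cell '.' (not opp) -> no flip
Dir E: first cell '.' (not opp) -> no flip
Dir SW: first cell '.' (not opp) -> no flip
Dir S: first cell '.' (not opp) -> no flip
Dir SE: first cell '.' (not opp) -> no flip
All flips: (4,2)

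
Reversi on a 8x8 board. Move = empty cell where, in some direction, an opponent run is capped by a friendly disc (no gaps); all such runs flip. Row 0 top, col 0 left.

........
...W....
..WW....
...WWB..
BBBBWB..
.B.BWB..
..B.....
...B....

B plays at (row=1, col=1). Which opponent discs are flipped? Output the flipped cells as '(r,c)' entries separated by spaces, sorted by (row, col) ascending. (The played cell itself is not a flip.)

Answer: (2,2) (3,3) (4,4)

Derivation:
Dir NW: first cell '.' (not opp) -> no flip
Dir N: first cell '.' (not opp) -> no flip
Dir NE: first cell '.' (not opp) -> no flip
Dir W: first cell '.' (not opp) -> no flip
Dir E: first cell '.' (not opp) -> no flip
Dir SW: first cell '.' (not opp) -> no flip
Dir S: first cell '.' (not opp) -> no flip
Dir SE: opp run (2,2) (3,3) (4,4) capped by B -> flip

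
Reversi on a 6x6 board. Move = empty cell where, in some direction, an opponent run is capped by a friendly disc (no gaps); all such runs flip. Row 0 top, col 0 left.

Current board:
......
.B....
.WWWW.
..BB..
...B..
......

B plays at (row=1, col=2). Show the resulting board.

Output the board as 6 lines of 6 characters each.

Answer: ......
.BB...
.WBWW.
..BB..
...B..
......

Derivation:
Place B at (1,2); scan 8 dirs for brackets.
Dir NW: first cell '.' (not opp) -> no flip
Dir N: first cell '.' (not opp) -> no flip
Dir NE: first cell '.' (not opp) -> no flip
Dir W: first cell 'B' (not opp) -> no flip
Dir E: first cell '.' (not opp) -> no flip
Dir SW: opp run (2,1), next='.' -> no flip
Dir S: opp run (2,2) capped by B -> flip
Dir SE: opp run (2,3), next='.' -> no flip
All flips: (2,2)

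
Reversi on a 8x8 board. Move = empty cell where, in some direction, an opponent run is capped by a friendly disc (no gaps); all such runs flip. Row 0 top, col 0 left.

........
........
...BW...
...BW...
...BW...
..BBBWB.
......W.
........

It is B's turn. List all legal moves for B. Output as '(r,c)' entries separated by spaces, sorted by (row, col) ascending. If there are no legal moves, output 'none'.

(1,3): no bracket -> illegal
(1,4): flips 3 -> legal
(1,5): flips 1 -> legal
(2,5): flips 2 -> legal
(3,5): flips 2 -> legal
(4,5): flips 2 -> legal
(4,6): no bracket -> illegal
(5,7): no bracket -> illegal
(6,4): no bracket -> illegal
(6,5): no bracket -> illegal
(6,7): no bracket -> illegal
(7,5): no bracket -> illegal
(7,6): flips 1 -> legal
(7,7): flips 3 -> legal

Answer: (1,4) (1,5) (2,5) (3,5) (4,5) (7,6) (7,7)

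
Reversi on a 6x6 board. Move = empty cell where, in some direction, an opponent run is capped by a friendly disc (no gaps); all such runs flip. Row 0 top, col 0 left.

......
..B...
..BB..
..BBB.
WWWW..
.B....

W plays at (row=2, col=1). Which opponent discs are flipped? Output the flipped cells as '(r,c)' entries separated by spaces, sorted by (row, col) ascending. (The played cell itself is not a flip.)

Dir NW: first cell '.' (not opp) -> no flip
Dir N: first cell '.' (not opp) -> no flip
Dir NE: opp run (1,2), next='.' -> no flip
Dir W: first cell '.' (not opp) -> no flip
Dir E: opp run (2,2) (2,3), next='.' -> no flip
Dir SW: first cell '.' (not opp) -> no flip
Dir S: first cell '.' (not opp) -> no flip
Dir SE: opp run (3,2) capped by W -> flip

Answer: (3,2)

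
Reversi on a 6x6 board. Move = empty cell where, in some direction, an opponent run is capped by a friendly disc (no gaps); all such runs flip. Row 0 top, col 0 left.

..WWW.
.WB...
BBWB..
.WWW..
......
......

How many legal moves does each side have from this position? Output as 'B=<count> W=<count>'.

-- B to move --
(0,0): no bracket -> illegal
(0,1): flips 1 -> legal
(0,5): no bracket -> illegal
(1,0): flips 1 -> legal
(1,3): no bracket -> illegal
(1,4): no bracket -> illegal
(1,5): no bracket -> illegal
(2,4): no bracket -> illegal
(3,0): no bracket -> illegal
(3,4): no bracket -> illegal
(4,0): no bracket -> illegal
(4,1): flips 2 -> legal
(4,2): flips 3 -> legal
(4,3): flips 2 -> legal
(4,4): no bracket -> illegal
B mobility = 5
-- W to move --
(0,1): no bracket -> illegal
(1,0): flips 1 -> legal
(1,3): flips 2 -> legal
(1,4): flips 1 -> legal
(2,4): flips 1 -> legal
(3,0): flips 2 -> legal
(3,4): no bracket -> illegal
W mobility = 5

Answer: B=5 W=5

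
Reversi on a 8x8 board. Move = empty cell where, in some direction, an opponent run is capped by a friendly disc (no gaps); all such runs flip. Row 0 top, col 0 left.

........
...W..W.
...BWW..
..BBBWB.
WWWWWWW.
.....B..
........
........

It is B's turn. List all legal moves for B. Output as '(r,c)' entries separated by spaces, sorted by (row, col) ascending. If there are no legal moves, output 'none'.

(0,2): no bracket -> illegal
(0,3): flips 1 -> legal
(0,4): no bracket -> illegal
(0,5): no bracket -> illegal
(0,6): no bracket -> illegal
(0,7): flips 2 -> legal
(1,2): no bracket -> illegal
(1,4): flips 2 -> legal
(1,5): flips 4 -> legal
(1,7): no bracket -> illegal
(2,2): no bracket -> illegal
(2,6): flips 2 -> legal
(2,7): no bracket -> illegal
(3,0): no bracket -> illegal
(3,1): no bracket -> illegal
(3,7): flips 1 -> legal
(4,7): no bracket -> illegal
(5,0): flips 1 -> legal
(5,1): flips 1 -> legal
(5,2): flips 2 -> legal
(5,3): flips 1 -> legal
(5,4): flips 3 -> legal
(5,6): flips 2 -> legal
(5,7): no bracket -> illegal

Answer: (0,3) (0,7) (1,4) (1,5) (2,6) (3,7) (5,0) (5,1) (5,2) (5,3) (5,4) (5,6)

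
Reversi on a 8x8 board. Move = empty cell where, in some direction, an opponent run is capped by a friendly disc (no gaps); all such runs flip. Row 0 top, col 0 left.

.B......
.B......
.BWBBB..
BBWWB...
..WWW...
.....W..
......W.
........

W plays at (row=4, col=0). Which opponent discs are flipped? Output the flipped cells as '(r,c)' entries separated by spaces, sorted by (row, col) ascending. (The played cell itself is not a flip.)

Answer: (3,1)

Derivation:
Dir NW: edge -> no flip
Dir N: opp run (3,0), next='.' -> no flip
Dir NE: opp run (3,1) capped by W -> flip
Dir W: edge -> no flip
Dir E: first cell '.' (not opp) -> no flip
Dir SW: edge -> no flip
Dir S: first cell '.' (not opp) -> no flip
Dir SE: first cell '.' (not opp) -> no flip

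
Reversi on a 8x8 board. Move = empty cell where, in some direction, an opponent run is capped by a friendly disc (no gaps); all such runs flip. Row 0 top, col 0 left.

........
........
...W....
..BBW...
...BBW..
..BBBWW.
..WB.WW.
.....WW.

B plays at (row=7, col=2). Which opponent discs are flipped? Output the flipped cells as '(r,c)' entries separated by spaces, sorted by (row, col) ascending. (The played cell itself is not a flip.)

Dir NW: first cell '.' (not opp) -> no flip
Dir N: opp run (6,2) capped by B -> flip
Dir NE: first cell 'B' (not opp) -> no flip
Dir W: first cell '.' (not opp) -> no flip
Dir E: first cell '.' (not opp) -> no flip
Dir SW: edge -> no flip
Dir S: edge -> no flip
Dir SE: edge -> no flip

Answer: (6,2)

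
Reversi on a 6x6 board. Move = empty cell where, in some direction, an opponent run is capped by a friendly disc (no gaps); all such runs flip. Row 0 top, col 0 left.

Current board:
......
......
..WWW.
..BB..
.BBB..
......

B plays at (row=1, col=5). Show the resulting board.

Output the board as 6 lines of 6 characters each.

Answer: ......
.....B
..WWB.
..BB..
.BBB..
......

Derivation:
Place B at (1,5); scan 8 dirs for brackets.
Dir NW: first cell '.' (not opp) -> no flip
Dir N: first cell '.' (not opp) -> no flip
Dir NE: edge -> no flip
Dir W: first cell '.' (not opp) -> no flip
Dir E: edge -> no flip
Dir SW: opp run (2,4) capped by B -> flip
Dir S: first cell '.' (not opp) -> no flip
Dir SE: edge -> no flip
All flips: (2,4)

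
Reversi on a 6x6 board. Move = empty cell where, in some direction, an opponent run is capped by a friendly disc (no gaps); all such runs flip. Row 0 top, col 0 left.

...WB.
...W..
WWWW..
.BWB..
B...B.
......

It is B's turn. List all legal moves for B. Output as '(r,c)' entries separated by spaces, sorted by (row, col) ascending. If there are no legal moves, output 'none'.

(0,2): flips 1 -> legal
(1,0): no bracket -> illegal
(1,1): flips 2 -> legal
(1,2): no bracket -> illegal
(1,4): no bracket -> illegal
(2,4): no bracket -> illegal
(3,0): no bracket -> illegal
(3,4): no bracket -> illegal
(4,1): no bracket -> illegal
(4,2): no bracket -> illegal
(4,3): no bracket -> illegal

Answer: (0,2) (1,1)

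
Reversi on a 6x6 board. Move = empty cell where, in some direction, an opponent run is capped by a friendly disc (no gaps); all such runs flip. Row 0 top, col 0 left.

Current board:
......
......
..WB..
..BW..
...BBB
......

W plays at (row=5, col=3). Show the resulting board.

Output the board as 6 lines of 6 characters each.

Answer: ......
......
..WB..
..BW..
...WBB
...W..

Derivation:
Place W at (5,3); scan 8 dirs for brackets.
Dir NW: first cell '.' (not opp) -> no flip
Dir N: opp run (4,3) capped by W -> flip
Dir NE: opp run (4,4), next='.' -> no flip
Dir W: first cell '.' (not opp) -> no flip
Dir E: first cell '.' (not opp) -> no flip
Dir SW: edge -> no flip
Dir S: edge -> no flip
Dir SE: edge -> no flip
All flips: (4,3)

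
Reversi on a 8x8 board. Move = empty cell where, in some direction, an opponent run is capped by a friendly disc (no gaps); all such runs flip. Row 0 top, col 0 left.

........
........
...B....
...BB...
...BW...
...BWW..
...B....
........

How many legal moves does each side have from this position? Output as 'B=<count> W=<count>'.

-- B to move --
(3,5): flips 1 -> legal
(4,5): flips 2 -> legal
(4,6): no bracket -> illegal
(5,6): flips 2 -> legal
(6,4): flips 2 -> legal
(6,5): flips 1 -> legal
(6,6): flips 2 -> legal
B mobility = 6
-- W to move --
(1,2): no bracket -> illegal
(1,3): no bracket -> illegal
(1,4): no bracket -> illegal
(2,2): flips 1 -> legal
(2,4): flips 1 -> legal
(2,5): no bracket -> illegal
(3,2): flips 1 -> legal
(3,5): no bracket -> illegal
(4,2): flips 1 -> legal
(4,5): no bracket -> illegal
(5,2): flips 1 -> legal
(6,2): flips 1 -> legal
(6,4): no bracket -> illegal
(7,2): flips 1 -> legal
(7,3): no bracket -> illegal
(7,4): no bracket -> illegal
W mobility = 7

Answer: B=6 W=7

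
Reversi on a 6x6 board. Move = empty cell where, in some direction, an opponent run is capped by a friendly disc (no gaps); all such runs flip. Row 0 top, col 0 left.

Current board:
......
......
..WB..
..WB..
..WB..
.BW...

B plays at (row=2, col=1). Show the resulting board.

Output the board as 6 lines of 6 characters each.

Place B at (2,1); scan 8 dirs for brackets.
Dir NW: first cell '.' (not opp) -> no flip
Dir N: first cell '.' (not opp) -> no flip
Dir NE: first cell '.' (not opp) -> no flip
Dir W: first cell '.' (not opp) -> no flip
Dir E: opp run (2,2) capped by B -> flip
Dir SW: first cell '.' (not opp) -> no flip
Dir S: first cell '.' (not opp) -> no flip
Dir SE: opp run (3,2) capped by B -> flip
All flips: (2,2) (3,2)

Answer: ......
......
.BBB..
..BB..
..WB..
.BW...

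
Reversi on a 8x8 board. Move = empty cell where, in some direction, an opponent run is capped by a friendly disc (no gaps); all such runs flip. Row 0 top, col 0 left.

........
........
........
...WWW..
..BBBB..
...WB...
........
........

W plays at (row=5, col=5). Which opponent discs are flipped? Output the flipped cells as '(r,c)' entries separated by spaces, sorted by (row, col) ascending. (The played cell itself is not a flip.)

Dir NW: opp run (4,4) capped by W -> flip
Dir N: opp run (4,5) capped by W -> flip
Dir NE: first cell '.' (not opp) -> no flip
Dir W: opp run (5,4) capped by W -> flip
Dir E: first cell '.' (not opp) -> no flip
Dir SW: first cell '.' (not opp) -> no flip
Dir S: first cell '.' (not opp) -> no flip
Dir SE: first cell '.' (not opp) -> no flip

Answer: (4,4) (4,5) (5,4)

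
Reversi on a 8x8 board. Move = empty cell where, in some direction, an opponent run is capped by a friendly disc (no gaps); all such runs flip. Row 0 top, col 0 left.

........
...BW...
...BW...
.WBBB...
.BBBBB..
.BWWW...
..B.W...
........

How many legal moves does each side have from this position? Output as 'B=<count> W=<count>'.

-- B to move --
(0,3): no bracket -> illegal
(0,4): flips 2 -> legal
(0,5): flips 1 -> legal
(1,5): flips 2 -> legal
(2,0): flips 1 -> legal
(2,1): flips 1 -> legal
(2,2): no bracket -> illegal
(2,5): flips 1 -> legal
(3,0): flips 1 -> legal
(3,5): flips 1 -> legal
(4,0): no bracket -> illegal
(5,5): flips 3 -> legal
(6,1): flips 1 -> legal
(6,3): flips 3 -> legal
(6,5): flips 1 -> legal
(7,3): no bracket -> illegal
(7,4): flips 2 -> legal
(7,5): flips 2 -> legal
B mobility = 14
-- W to move --
(0,2): flips 1 -> legal
(0,3): flips 4 -> legal
(0,4): no bracket -> illegal
(1,2): flips 1 -> legal
(2,1): flips 2 -> legal
(2,2): flips 3 -> legal
(2,5): flips 2 -> legal
(3,0): flips 1 -> legal
(3,5): flips 4 -> legal
(3,6): flips 1 -> legal
(4,0): no bracket -> illegal
(4,6): no bracket -> illegal
(5,0): flips 4 -> legal
(5,5): no bracket -> illegal
(5,6): no bracket -> illegal
(6,0): flips 3 -> legal
(6,1): flips 2 -> legal
(6,3): no bracket -> illegal
(7,1): flips 1 -> legal
(7,2): flips 1 -> legal
(7,3): no bracket -> illegal
W mobility = 14

Answer: B=14 W=14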